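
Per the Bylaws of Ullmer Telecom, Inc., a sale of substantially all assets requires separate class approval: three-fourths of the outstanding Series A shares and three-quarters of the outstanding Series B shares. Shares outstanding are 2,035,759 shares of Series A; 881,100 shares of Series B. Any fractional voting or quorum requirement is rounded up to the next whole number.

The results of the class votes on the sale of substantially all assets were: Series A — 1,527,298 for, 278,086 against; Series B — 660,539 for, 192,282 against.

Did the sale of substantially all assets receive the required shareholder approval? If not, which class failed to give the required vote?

Not approved — the Series B shares did not give the required vote.

Series A: 3/4 of 2035759 = 1526819.25, rounded up to 1526820; 1,526,820 required, 1,527,298 in favor — approved.
Series B: 3/4 of 881100 = 660825; 660,825 required, 660,539 in favor — not approved.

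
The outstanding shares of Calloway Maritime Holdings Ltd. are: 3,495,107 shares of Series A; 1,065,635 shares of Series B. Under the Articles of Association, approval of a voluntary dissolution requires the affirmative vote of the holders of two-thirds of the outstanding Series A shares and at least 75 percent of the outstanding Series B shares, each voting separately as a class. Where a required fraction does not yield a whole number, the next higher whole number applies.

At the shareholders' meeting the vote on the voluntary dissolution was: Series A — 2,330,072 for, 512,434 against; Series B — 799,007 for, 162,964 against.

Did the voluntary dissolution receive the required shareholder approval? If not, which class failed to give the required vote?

Not approved — the Series B shares did not give the required vote.

Series A: 2/3 of 3495107 = 2330071.33, rounded up to 2330072; 2,330,072 required, 2,330,072 in favor — approved.
Series B: 3/4 of 1065635 = 799226.25, rounded up to 799227; 799,227 required, 799,007 in favor — not approved.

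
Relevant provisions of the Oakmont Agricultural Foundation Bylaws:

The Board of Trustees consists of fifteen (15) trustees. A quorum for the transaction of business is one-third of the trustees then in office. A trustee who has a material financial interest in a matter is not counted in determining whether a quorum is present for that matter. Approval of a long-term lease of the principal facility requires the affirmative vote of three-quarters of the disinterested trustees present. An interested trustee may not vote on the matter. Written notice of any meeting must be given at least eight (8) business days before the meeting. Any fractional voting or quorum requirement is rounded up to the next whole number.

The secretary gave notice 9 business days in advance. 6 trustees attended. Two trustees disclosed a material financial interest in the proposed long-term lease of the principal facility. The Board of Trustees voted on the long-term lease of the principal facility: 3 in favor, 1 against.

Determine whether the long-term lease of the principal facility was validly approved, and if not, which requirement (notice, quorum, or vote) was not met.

Invalid — quorum requirement not satisfied.

Notice: 9 business days given; 8 required (9 ≥ 8). Satisfied.
Quorum: 6 present, but the 2 interested trustees do not count, leaving 4. Quorum is 5. Not satisfied.
Vote: the long-term lease of the principal facility requires three-fourths of the disinterested trustees present (6 − 2 = 4). 3/4 of 4 = 3, so 3 affirmative votes are needed; 3 voted in favor. Satisfied. (Moot — without a quorum no business can be validly transacted.)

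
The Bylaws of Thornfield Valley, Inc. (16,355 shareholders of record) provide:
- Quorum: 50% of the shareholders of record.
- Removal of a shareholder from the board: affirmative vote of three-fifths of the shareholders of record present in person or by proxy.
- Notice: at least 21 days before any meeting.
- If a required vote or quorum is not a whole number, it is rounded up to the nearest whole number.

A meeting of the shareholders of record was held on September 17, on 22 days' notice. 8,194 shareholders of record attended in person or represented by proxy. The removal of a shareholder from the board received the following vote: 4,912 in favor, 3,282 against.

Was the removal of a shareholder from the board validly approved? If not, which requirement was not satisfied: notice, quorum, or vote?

Notice: 22 days given; 21 required. Satisfied.
Quorum: 50% of 16,355 = 8,177.50, rounded up to 8,178; 8,194 present. Satisfied.
Vote: requires three-fifths of those present (8,194); 3/5 of 8194 = 4916.40, rounded up to 4917, so 4,917 needed; 4,912 in favor. Not satisfied.

Invalid — vote requirement not satisfied.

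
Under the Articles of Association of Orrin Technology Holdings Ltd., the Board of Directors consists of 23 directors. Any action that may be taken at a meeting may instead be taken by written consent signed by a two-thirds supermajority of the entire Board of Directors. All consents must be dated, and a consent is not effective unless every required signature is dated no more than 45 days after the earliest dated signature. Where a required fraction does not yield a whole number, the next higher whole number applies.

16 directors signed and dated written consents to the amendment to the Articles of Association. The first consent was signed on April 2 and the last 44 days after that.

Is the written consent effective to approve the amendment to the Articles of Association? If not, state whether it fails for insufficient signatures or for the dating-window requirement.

Effective — both the signature and dating-window requirements are satisfied.

Signatures required: a two-thirds supermajority of 23 — 2/3 of 23 = 15.33, rounded up to 16, so 16 needed; 16 signed. Sufficient.
Dating window: the latest signature is 44 days after the earliest; the limit is 45 days. Within the window.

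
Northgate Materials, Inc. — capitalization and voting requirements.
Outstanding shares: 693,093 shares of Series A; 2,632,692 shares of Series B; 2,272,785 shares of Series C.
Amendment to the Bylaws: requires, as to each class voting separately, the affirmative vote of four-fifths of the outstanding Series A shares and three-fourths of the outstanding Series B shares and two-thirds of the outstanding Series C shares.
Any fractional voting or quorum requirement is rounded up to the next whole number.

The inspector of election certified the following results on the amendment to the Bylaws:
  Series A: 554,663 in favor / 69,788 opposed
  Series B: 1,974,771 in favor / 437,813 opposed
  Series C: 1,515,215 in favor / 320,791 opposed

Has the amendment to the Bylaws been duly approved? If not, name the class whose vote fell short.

Series A: 4/5 of 693093 = 554474.40, rounded up to 554475; 554,475 required, 554,663 in favor — approved.
Series B: 3/4 of 2632692 = 1974519; 1,974,519 required, 1,974,771 in favor — approved.
Series C: 2/3 of 2272785 = 1515190; 1,515,190 required, 1,515,215 in favor — approved.

Approved — every class gave the required vote.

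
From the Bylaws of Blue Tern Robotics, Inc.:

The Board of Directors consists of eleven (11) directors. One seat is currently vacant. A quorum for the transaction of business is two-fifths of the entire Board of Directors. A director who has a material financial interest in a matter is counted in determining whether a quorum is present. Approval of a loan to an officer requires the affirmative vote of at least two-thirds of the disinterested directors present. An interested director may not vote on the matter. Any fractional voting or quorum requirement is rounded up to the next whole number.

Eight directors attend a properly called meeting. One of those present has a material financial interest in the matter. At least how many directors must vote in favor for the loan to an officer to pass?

5

The loan to an officer requires two-thirds of the disinterested directors present (8 − 1 = 7).
2/3 of 7 = 4.67, rounded up to 5.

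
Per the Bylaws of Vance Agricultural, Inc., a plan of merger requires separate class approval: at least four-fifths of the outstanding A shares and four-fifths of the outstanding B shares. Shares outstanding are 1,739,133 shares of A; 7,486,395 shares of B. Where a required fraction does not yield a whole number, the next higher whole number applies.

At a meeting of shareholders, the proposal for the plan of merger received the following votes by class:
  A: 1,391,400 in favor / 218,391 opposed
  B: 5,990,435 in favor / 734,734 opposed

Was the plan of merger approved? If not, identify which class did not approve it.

A: 4/5 of 1739133 = 1391306.40, rounded up to 1391307; 1,391,307 required, 1,391,400 in favor — approved.
B: 4/5 of 7486395 = 5989116; 5,989,116 required, 5,990,435 in favor — approved.

Approved — every class gave the required vote.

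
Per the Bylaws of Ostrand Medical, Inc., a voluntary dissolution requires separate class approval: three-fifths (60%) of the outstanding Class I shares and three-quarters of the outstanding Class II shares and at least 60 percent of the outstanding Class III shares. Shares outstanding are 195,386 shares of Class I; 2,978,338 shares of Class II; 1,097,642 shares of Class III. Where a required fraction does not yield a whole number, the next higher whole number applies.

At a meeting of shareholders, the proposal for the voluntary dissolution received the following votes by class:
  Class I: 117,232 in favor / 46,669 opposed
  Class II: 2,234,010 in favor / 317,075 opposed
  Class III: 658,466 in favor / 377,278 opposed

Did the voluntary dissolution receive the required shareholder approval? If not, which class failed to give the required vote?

Not approved — the Class III shares did not give the required vote.

Class I: 3/5 of 195386 = 117231.60, rounded up to 117232; 117,232 required, 117,232 in favor — approved.
Class II: 3/4 of 2978338 = 2233753.50, rounded up to 2233754; 2,233,754 required, 2,234,010 in favor — approved.
Class III: 3/5 of 1097642 = 658585.20, rounded up to 658586; 658,586 required, 658,466 in favor — not approved.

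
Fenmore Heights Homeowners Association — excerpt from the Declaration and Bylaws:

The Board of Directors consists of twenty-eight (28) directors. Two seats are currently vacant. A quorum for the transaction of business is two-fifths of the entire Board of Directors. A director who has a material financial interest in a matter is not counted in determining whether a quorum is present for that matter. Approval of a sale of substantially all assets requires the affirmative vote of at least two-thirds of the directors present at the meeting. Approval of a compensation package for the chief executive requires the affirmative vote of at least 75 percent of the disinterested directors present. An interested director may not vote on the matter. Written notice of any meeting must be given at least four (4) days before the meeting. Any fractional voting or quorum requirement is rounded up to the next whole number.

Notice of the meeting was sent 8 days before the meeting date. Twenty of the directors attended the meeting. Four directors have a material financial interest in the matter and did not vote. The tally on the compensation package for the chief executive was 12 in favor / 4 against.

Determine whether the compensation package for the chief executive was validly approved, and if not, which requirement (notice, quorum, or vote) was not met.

Notice: 8 days given; 4 required (8 ≥ 4). Satisfied.
Quorum: 20 present, but the 4 interested directors do not count, leaving 16. Quorum is 12. Satisfied.
Vote: the compensation package for the chief executive requires three-fourths of the disinterested directors present (20 − 4 = 16). 3/4 of 16 = 12, so 12 affirmative votes are needed; 12 voted in favor. Satisfied.

Valid — all requirements satisfied.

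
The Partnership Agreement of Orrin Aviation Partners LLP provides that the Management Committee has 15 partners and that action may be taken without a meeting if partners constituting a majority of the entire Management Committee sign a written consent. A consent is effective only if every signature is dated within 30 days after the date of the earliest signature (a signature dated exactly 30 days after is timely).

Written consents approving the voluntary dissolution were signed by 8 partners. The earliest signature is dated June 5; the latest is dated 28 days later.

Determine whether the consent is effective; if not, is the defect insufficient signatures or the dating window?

Effective — both the signature and dating-window requirements are satisfied.

Signatures required: a majority of 15 — a majority of 15 is 8, so 8 needed; 8 signed. Sufficient.
Dating window: the latest signature is 28 days after the earliest; the limit is 30 days. Within the window.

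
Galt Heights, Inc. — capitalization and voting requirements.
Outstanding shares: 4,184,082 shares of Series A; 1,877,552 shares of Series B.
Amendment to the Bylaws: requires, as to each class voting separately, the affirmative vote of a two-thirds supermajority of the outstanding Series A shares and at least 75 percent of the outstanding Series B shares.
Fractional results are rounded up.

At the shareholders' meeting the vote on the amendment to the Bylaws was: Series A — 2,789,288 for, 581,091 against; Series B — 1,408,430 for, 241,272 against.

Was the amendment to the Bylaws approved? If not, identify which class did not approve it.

Series A: 2/3 of 4184082 = 2789388; 2,789,388 required, 2,789,288 in favor — not approved.
Series B: 3/4 of 1877552 = 1408164; 1,408,164 required, 1,408,430 in favor — approved.

Not approved — the Series A shares did not give the required vote.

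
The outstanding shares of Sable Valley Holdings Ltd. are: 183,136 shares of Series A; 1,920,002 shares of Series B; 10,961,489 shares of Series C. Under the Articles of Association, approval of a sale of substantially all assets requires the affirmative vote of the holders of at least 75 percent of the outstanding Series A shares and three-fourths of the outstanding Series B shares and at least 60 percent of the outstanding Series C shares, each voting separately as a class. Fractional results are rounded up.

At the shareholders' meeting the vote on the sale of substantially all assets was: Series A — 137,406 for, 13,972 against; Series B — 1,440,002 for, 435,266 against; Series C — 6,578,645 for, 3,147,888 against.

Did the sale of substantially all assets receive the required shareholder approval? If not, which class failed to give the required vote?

Approved — every class gave the required vote.

Series A: 3/4 of 183136 = 137352; 137,352 required, 137,406 in favor — approved.
Series B: 3/4 of 1920002 = 1440001.50, rounded up to 1440002; 1,440,002 required, 1,440,002 in favor — approved.
Series C: 3/5 of 10961489 = 6576893.40, rounded up to 6576894; 6,576,894 required, 6,578,645 in favor — approved.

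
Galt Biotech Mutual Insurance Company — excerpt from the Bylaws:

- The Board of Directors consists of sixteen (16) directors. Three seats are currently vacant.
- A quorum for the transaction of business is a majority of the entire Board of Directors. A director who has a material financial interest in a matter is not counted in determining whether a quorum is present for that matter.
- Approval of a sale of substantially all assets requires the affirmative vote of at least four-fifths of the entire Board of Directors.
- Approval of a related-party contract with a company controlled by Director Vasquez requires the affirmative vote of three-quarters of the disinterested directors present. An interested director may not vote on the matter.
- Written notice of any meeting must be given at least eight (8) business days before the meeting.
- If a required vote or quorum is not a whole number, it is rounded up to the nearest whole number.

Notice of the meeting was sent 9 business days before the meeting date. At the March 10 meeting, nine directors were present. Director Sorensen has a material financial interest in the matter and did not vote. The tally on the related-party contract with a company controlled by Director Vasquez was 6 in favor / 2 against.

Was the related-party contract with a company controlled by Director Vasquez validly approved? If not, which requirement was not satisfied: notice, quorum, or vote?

Invalid — quorum requirement not satisfied.

Notice: 9 business days given; 8 required (9 ≥ 8). Satisfied.
Quorum: 9 present, but the 1 interested director does not count, leaving 8. Quorum is 9. Not satisfied.
Vote: the related-party contract with a company controlled by Director Vasquez requires three-fourths of the disinterested directors present (9 − 1 = 8). 3/4 of 8 = 6, so 6 affirmative votes are needed; 6 voted in favor. Satisfied. (Moot — without a quorum no business can be validly transacted.)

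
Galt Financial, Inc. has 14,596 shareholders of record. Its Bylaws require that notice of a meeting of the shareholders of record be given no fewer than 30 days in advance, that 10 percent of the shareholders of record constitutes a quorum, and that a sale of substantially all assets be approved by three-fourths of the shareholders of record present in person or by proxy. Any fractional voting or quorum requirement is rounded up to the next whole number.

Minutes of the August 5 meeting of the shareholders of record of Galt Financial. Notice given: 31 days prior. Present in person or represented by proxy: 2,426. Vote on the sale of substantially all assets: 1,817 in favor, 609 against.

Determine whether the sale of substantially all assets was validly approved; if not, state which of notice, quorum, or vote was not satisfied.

Notice: 31 days given; 30 required. Satisfied.
Quorum: 10% of 14,596 = 1,459.60, rounded up to 1,460; 2,426 present. Satisfied.
Vote: requires three-fourths of those present (2,426); 3/4 of 2426 = 1819.50, rounded up to 1820, so 1,820 needed; 1,817 in favor. Not satisfied.

Invalid — vote requirement not satisfied.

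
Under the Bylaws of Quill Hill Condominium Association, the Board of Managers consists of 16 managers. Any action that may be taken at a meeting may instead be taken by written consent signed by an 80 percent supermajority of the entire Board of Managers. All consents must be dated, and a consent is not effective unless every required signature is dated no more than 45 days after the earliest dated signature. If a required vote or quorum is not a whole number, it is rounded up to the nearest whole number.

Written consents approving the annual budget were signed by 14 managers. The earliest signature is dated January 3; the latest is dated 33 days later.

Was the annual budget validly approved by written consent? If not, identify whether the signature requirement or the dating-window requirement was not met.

Effective — both the signature and dating-window requirements are satisfied.

Signatures required: an 80 percent supermajority of 16 — 4/5 of 16 = 12.80, rounded up to 13, so 13 needed; 14 signed. Sufficient.
Dating window: the latest signature is 33 days after the earliest; the limit is 45 days. Within the window.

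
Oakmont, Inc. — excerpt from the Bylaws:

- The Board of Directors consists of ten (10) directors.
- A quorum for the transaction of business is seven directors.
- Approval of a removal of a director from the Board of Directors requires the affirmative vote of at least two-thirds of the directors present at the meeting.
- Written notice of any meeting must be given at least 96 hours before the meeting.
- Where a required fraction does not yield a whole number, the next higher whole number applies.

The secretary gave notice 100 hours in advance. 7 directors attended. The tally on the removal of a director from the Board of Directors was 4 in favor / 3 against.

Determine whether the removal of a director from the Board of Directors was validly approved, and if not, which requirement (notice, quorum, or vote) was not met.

Notice: 100 hours given; 96 required (100 ≥ 96). Satisfied.
Quorum: 7 present; quorum is 7. Satisfied.
Vote: the removal of a director from the Board of Directors requires two-thirds of the directors present (7). 2/3 of 7 = 4.67, rounded up to 5, so 5 affirmative votes are needed; 4 voted in favor. Not satisfied.

Invalid — vote requirement not satisfied.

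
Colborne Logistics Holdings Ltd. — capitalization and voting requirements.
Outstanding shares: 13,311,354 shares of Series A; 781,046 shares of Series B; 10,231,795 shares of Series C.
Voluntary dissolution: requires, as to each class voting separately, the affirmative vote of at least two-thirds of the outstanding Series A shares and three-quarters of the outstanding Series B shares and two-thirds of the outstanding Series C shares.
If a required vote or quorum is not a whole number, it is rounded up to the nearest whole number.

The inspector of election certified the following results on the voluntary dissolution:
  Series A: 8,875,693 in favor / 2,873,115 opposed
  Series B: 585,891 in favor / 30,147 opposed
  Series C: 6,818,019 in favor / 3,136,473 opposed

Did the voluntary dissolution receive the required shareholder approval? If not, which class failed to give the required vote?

Not approved — the Series C shares did not give the required vote.

Series A: 2/3 of 13311354 = 8874236; 8,874,236 required, 8,875,693 in favor — approved.
Series B: 3/4 of 781046 = 585784.50, rounded up to 585785; 585,785 required, 585,891 in favor — approved.
Series C: 2/3 of 10231795 = 6821196.67, rounded up to 6821197; 6,821,197 required, 6,818,019 in favor — not approved.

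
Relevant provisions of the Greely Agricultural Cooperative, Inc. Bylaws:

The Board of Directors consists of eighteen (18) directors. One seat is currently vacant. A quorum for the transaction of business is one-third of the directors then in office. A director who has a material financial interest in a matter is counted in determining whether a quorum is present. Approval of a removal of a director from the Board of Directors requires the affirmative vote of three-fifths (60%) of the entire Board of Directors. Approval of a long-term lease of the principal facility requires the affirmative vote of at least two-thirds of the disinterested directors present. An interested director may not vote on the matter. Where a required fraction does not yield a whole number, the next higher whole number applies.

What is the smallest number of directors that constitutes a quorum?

1/3 of 17 = 5.67, rounded up to 6.

6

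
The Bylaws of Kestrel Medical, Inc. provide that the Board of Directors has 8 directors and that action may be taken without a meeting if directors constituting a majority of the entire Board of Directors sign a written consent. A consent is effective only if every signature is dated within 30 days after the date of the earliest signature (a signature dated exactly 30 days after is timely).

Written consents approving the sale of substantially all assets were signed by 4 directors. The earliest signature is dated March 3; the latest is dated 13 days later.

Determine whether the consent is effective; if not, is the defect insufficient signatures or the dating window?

Not effective — insufficient signatures.

Signatures required: a majority of 8 — a majority of 8 is 5, so 5 needed; 4 signed. Insufficient.
Dating window: the latest signature is 13 days after the earliest; the limit is 30 days. Within the window.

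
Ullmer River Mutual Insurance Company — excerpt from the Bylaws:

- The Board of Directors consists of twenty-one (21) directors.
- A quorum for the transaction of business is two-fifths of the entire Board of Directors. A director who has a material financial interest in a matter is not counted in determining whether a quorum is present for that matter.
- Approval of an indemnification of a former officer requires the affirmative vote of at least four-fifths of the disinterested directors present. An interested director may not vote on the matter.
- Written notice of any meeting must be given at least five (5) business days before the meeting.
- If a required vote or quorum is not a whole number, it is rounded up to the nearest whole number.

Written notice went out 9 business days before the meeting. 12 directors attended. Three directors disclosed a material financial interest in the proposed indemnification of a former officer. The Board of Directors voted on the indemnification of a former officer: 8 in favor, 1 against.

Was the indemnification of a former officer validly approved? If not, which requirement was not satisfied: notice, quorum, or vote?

Notice: 9 business days given; 5 required (9 ≥ 5). Satisfied.
Quorum: 12 present, but the 3 interested directors do not count, leaving 9. Quorum is 9. Satisfied.
Vote: the indemnification of a former officer requires four-fifths of the disinterested directors present (12 − 3 = 9). 4/5 of 9 = 7.20, rounded up to 8, so 8 affirmative votes are needed; 8 voted in favor. Satisfied.

Valid — all requirements satisfied.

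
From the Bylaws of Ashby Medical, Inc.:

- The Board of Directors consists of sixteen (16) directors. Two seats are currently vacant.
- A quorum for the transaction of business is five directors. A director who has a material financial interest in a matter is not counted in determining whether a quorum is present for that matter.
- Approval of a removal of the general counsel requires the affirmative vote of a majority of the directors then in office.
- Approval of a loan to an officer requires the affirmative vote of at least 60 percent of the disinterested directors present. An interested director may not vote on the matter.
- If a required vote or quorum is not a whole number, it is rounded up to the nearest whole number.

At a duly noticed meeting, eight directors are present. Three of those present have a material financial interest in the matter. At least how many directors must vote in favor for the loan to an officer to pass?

3

The loan to an officer requires three-fifths of the disinterested directors present (8 − 3 = 5).
3/5 of 5 = 3.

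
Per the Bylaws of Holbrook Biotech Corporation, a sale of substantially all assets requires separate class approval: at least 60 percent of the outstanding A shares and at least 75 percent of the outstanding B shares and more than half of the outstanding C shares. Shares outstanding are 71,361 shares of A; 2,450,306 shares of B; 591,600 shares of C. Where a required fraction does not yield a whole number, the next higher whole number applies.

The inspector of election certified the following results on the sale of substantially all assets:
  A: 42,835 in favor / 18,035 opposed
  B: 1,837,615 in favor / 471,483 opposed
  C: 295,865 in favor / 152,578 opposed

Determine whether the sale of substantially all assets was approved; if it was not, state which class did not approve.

Not approved — the B shares did not give the required vote.

A: 3/5 of 71361 = 42816.60, rounded up to 42817; 42,817 required, 42,835 in favor — approved.
B: 3/4 of 2450306 = 1837729.50, rounded up to 1837730; 1,837,730 required, 1,837,615 in favor — not approved.
C: a majority of 591600 is 295801; 295,801 required, 295,865 in favor — approved.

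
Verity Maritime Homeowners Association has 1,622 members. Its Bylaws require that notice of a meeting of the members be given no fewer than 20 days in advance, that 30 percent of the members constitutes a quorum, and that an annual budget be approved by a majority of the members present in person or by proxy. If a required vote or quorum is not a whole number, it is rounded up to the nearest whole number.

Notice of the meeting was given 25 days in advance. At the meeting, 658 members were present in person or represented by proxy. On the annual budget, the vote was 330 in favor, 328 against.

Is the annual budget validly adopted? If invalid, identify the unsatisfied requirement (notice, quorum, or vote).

Valid — all requirements satisfied.

Notice: 25 days given; 20 required. Satisfied.
Quorum: 30% of 1,622 = 486.60, rounded up to 487; 658 present. Satisfied.
Vote: requires a majority of those present (658); a majority of 658 is 330, so 330 needed; 330 in favor. Satisfied.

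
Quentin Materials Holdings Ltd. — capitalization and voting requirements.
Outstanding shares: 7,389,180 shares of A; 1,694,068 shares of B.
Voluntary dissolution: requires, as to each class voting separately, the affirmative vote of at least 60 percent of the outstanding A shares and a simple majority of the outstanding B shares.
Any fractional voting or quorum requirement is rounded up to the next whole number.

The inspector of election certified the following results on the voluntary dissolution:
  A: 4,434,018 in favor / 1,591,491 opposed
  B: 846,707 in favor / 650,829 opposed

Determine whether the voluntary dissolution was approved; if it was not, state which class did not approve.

Not approved — the B shares did not give the required vote.

A: 3/5 of 7389180 = 4433508; 4,433,508 required, 4,434,018 in favor — approved.
B: a majority of 1694068 is 847035; 847,035 required, 846,707 in favor — not approved.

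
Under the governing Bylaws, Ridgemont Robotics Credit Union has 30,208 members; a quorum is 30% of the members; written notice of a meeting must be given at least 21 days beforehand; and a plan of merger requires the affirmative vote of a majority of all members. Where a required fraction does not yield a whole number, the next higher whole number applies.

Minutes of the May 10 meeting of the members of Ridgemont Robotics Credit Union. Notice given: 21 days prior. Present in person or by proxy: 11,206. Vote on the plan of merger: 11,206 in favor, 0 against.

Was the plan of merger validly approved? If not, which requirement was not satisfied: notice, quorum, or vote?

Notice: 21 days given; 21 required. Satisfied.
Quorum: 30% of 30,208 = 9,062.40, rounded up to 9,063; 11,206 present. Satisfied.
Vote: requires a majority of all members (30,208); a majority of 30208 is 15105, so 15,105 needed; 11,206 in favor. Not satisfied.

Invalid — vote requirement not satisfied.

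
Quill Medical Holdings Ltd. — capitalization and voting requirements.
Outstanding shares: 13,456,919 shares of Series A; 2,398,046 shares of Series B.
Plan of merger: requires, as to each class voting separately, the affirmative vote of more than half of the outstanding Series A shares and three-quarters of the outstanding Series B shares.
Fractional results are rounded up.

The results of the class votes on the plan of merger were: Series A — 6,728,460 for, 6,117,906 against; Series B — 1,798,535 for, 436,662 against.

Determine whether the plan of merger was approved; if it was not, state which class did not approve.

Series A: a majority of 13456919 is 6728460; 6,728,460 required, 6,728,460 in favor — approved.
Series B: 3/4 of 2398046 = 1798534.50, rounded up to 1798535; 1,798,535 required, 1,798,535 in favor — approved.

Approved — every class gave the required vote.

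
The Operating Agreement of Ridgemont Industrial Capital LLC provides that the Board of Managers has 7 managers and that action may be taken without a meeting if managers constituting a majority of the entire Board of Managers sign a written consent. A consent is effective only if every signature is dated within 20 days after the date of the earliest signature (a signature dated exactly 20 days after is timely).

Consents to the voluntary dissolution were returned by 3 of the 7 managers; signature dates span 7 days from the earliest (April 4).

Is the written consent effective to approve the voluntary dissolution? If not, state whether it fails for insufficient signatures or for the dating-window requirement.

Not effective — insufficient signatures.

Signatures required: a majority of 7 — a majority of 7 is 4, so 4 needed; 3 signed. Insufficient.
Dating window: the latest signature is 7 days after the earliest; the limit is 20 days. Within the window.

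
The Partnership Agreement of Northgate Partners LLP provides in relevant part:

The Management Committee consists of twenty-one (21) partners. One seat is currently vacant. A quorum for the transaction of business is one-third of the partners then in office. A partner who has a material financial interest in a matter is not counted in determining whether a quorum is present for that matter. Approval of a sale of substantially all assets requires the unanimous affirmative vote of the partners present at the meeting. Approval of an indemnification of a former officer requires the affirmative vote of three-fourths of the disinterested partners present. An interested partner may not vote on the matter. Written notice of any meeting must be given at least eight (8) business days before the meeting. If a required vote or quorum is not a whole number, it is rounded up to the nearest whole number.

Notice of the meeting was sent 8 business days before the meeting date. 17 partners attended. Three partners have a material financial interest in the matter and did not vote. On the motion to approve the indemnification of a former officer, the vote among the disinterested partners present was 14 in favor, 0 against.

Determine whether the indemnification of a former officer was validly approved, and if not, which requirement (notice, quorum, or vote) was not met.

Valid — all requirements satisfied.

Notice: 8 business days given; 8 required (8 ≥ 8). Satisfied.
Quorum: 17 present, but the 3 interested partners do not count, leaving 14. Quorum is 7. Satisfied.
Vote: the indemnification of a former officer requires three-fourths of the disinterested partners present (17 − 3 = 14). 3/4 of 14 = 10.50, rounded up to 11, so 11 affirmative votes are needed; 14 voted in favor. Satisfied.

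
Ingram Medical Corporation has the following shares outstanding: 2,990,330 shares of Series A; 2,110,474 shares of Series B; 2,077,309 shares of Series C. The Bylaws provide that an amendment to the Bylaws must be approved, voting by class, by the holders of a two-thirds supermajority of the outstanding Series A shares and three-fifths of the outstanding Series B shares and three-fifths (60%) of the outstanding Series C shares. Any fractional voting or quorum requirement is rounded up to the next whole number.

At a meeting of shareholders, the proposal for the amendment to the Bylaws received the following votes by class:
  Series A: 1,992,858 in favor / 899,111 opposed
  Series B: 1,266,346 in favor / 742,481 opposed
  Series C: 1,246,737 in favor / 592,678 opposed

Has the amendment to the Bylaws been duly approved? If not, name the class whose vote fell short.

Series A: 2/3 of 2990330 = 1993553.33, rounded up to 1993554; 1,993,554 required, 1,992,858 in favor — not approved.
Series B: 3/5 of 2110474 = 1266284.40, rounded up to 1266285; 1,266,285 required, 1,266,346 in favor — approved.
Series C: 3/5 of 2077309 = 1246385.40, rounded up to 1246386; 1,246,386 required, 1,246,737 in favor — approved.

Not approved — the Series A shares did not give the required vote.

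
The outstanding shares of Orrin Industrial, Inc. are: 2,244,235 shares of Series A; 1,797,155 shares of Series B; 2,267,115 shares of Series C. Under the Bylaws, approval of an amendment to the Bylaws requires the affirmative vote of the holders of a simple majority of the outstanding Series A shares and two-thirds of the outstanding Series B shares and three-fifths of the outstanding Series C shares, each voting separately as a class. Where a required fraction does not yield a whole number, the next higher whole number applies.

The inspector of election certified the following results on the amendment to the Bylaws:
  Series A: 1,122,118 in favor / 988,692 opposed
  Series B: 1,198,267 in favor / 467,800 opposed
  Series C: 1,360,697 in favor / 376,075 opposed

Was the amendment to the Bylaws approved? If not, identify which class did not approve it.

Approved — every class gave the required vote.

Series A: a majority of 2244235 is 1122118; 1,122,118 required, 1,122,118 in favor — approved.
Series B: 2/3 of 1797155 = 1198103.33, rounded up to 1198104; 1,198,104 required, 1,198,267 in favor — approved.
Series C: 3/5 of 2267115 = 1360269; 1,360,269 required, 1,360,697 in favor — approved.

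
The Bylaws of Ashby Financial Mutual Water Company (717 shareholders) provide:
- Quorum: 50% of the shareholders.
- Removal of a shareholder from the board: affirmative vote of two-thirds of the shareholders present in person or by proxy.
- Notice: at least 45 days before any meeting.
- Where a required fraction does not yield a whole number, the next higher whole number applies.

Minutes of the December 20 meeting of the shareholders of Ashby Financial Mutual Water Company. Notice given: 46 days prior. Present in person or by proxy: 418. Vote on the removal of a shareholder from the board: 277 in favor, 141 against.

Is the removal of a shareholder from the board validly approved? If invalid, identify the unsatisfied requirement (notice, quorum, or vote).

Notice: 46 days given; 45 required. Satisfied.
Quorum: 50% of 717 = 358.50, rounded up to 359; 418 present. Satisfied.
Vote: requires two-thirds of those present (418); 2/3 of 418 = 278.67, rounded up to 279, so 279 needed; 277 in favor. Not satisfied.

Invalid — vote requirement not satisfied.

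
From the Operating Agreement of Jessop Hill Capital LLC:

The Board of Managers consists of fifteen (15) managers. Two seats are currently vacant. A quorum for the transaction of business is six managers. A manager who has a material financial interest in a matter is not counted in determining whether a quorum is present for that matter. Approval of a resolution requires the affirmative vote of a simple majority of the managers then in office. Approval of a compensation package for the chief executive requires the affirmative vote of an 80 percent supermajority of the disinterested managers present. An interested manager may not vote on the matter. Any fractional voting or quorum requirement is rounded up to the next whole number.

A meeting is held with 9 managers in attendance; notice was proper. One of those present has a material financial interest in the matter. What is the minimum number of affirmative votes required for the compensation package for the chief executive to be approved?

7

The compensation package for the chief executive requires four-fifths of the disinterested managers present (9 − 1 = 8).
4/5 of 8 = 6.40, rounded up to 7.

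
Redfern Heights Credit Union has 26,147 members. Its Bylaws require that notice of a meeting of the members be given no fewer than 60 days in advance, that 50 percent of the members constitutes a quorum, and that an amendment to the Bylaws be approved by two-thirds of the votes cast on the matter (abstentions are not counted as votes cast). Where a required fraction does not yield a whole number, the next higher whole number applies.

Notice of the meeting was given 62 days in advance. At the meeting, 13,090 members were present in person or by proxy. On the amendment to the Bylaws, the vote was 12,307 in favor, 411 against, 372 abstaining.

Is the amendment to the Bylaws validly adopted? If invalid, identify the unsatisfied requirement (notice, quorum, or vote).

Valid — all requirements satisfied.

Notice: 62 days given; 60 required. Satisfied.
Quorum: 50% of 26,147 = 13,073.50, rounded up to 13,074; 13,090 present. Satisfied.
Vote: requires two-thirds of the votes cast (13,090 − 372 abstaining = 12,718); 2/3 of 12718 = 8478.67, rounded up to 8479, so 8,479 needed; 12,307 in favor. Satisfied.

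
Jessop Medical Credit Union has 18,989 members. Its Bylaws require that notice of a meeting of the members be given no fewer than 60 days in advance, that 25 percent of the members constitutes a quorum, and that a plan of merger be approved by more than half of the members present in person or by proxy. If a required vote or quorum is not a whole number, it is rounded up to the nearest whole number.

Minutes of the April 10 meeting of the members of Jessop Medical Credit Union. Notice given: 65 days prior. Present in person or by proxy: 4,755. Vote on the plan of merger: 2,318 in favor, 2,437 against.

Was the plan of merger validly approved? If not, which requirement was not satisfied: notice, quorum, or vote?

Invalid — vote requirement not satisfied.

Notice: 65 days given; 60 required. Satisfied.
Quorum: 25% of 18,989 = 4,747.25, rounded up to 4,748; 4,755 present. Satisfied.
Vote: requires a majority of those present (4,755); a majority of 4755 is 2378, so 2,378 needed; 2,318 in favor. Not satisfied.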